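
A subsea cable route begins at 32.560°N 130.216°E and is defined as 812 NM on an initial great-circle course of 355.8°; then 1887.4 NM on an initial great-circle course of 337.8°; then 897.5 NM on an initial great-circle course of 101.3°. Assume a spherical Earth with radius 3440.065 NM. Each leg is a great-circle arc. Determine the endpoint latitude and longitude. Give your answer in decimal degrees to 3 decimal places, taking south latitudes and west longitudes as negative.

Apply the spherical direct solution leg by leg, carrying full precision between legs.
Leg 1: from (32.560°, 130.216°), δ = 812/3440.065 = 0.236042 rad, θ = 355.8° → φ = 46.041°, λ = 128.802°.
Leg 2: from (46.041°, 128.802°), δ = 1887.4/3440.065 = 0.548652 rad, θ = 337.8° → φ = 71.690°, λ = 89.955°.
Leg 3: from (71.690°, 89.955°), δ = 897.5/3440.065 = 0.260896 rad, θ = 101.3° → φ = 64.338°, λ = 125.693°.

latitude 64.338°, longitude 125.693°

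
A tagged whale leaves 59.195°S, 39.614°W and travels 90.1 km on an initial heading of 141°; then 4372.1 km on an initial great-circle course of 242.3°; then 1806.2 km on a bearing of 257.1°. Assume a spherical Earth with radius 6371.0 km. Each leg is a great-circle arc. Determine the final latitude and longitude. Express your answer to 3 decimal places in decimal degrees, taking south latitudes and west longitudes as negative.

latitude -55.110°, longitude -143.607°

Apply the spherical direct solution leg by leg, carrying full precision between legs.
Leg 1: from (-59.195°, -39.614°), δ = 90.1/6371 = 0.014142 rad, θ = 141° → φ = -59.821°, λ = -38.600°.
Leg 2: from (-59.821°, -38.600°), δ = 4372.1/6371 = 0.686250 rad, θ = 242.3° → φ = -54.769°, λ = -115.138°.
Leg 3: from (-54.769°, -115.138°), δ = 1806.2/6371 = 0.283503 rad, θ = 257.1° → φ = -55.110°, λ = -143.607°.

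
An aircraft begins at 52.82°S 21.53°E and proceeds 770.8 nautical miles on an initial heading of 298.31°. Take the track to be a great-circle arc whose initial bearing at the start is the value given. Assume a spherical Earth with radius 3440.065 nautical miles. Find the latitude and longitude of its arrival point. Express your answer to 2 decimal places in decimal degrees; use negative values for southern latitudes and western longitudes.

δ = 770.8/3440.065 = 0.224066 rad (12.8380°).
Converting: φ₁ = -0.921883 rad, θ = 5.206492 rad.
Applying the spherical law of cosines for sides, sin φ₂ = sin φ₁ cos δ + cos φ₁ sin δ cos θ = -0.713144, so φ₂ = -45.49°.
For the longitude increment, Δλ = atan2( sin θ sin δ cos φ₁, cos δ − sin φ₁ sin φ₂ ) = atan2(-0.118217, 0.406811) = -16.20°.
Hence λ₂ = 21.53° + -16.20° = 5.33°.

latitude -45.49°, longitude 5.33°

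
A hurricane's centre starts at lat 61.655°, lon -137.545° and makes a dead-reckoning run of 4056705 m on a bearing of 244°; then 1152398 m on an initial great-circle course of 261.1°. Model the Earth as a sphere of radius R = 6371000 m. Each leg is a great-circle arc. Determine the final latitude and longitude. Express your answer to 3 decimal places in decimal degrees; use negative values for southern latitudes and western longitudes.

Apply the spherical direct solution leg by leg, carrying full precision between legs.
Leg 1: from (61.655°, -137.545°), δ = 4056705/6371000 = 0.636745 rad, θ = 244° → φ = 35.724°, λ = -178.713°.
Leg 2: from (35.724°, -178.713°), δ = 1152398/6371000 = 0.180882 rad, θ = 261.1° → φ = 33.488°, λ = 168.983°.

latitude 33.488°, longitude 168.983°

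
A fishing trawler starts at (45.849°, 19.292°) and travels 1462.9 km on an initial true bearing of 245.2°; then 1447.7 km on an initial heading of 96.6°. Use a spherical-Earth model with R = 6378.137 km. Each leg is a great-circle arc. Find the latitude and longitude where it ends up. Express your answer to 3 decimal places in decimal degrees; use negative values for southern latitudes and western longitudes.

latitude 36.586°, longitude 20.007°

Apply the spherical direct solution leg by leg, carrying full precision between legs.
Leg 1: from (45.849°, 19.292°), δ = 1462.9/6378.137 = 0.229362 rad, θ = 245.2° → φ = 39.219°, λ = 3.842°.
Leg 2: from (39.219°, 3.842°), δ = 1447.7/6378.137 = 0.226979 rad, θ = 96.6° → φ = 36.586°, λ = 20.007°.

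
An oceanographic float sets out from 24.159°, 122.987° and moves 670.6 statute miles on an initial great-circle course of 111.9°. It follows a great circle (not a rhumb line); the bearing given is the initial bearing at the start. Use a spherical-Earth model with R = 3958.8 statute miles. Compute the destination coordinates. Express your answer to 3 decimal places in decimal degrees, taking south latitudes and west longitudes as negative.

latitude 20.245°, longitude 132.584°

δ = 670.6/3958.8 = 0.169395 rad (9.7056°).
Converting: φ₁ = 0.421654 rad, θ = 1.953023 rad.
Destination latitude: φ₂ = arcsin( sin φ₁ cos δ + cos φ₁ sin δ cos θ ) = arcsin(0.346039) = 20.245°.
For the longitude increment, Δλ = atan2( sin θ sin δ cos φ₁, cos δ − sin φ₁ sin φ₂ ) = atan2(0.142720, 0.844063) = 9.597°.
λ₂ = 122.987° + 9.597° = 132.584°.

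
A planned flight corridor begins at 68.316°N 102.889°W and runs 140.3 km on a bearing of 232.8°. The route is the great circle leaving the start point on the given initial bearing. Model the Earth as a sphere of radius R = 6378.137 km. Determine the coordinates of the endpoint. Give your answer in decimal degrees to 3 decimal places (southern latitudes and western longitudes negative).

Angular distance δ = d/R = 140.3 / 6378.137 = 0.021997 rad.
With φ₁ = 68.316° = 1.192339 rad and θ = 232.8° = 4.063126 rad:
Destination latitude: φ₂ = arcsin( sin φ₁ cos δ + cos φ₁ sin δ cos θ ) = arcsin(0.924097) = 67.533°.
Δλ = atan2( sin θ sin δ cos φ₁ , cos δ − sin φ₁ sin φ₂ ) = atan2(-0.006473, 0.141054) = -0.045861 rad = -2.628°.
λ₂ = λ₁ + Δλ = -105.517°.

latitude 67.533°, longitude -105.517°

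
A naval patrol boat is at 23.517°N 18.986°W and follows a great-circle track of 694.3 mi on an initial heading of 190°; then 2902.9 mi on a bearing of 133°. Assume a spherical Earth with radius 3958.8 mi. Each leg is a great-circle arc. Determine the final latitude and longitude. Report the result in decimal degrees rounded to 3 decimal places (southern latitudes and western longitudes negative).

latitude -15.592°, longitude 9.772°

Apply the spherical direct solution leg by leg, carrying full precision between legs.
Leg 1: from (23.517°, -18.986°), δ = 694.3/3958.8 = 0.175381 rad, θ = 190° → φ = 13.612°, λ = -20.772°.
Leg 2: from (13.612°, -20.772°), δ = 2902.9/3958.8 = 0.733278 rad, θ = 133° → φ = -15.592°, λ = 9.772°.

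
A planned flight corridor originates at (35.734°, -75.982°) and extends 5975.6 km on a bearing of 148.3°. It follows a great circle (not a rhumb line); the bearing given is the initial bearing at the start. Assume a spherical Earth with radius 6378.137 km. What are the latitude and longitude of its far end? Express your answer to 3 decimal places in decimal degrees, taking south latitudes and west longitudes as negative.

Angular distance δ = d/R = 5975.6 / 6378.137 = 0.936888 rad.
With φ₁ = 35.734° = 0.623676 rad and θ = 148.3° = 2.588323 rad:
Applying the spherical law of cosines for sides, sin φ₂ = sin φ₁ cos δ + cos φ₁ sin δ cos θ = -0.210542, so φ₂ = -12.154°.
For the longitude increment, Δλ = atan2( sin θ sin δ cos φ₁, cos δ − sin φ₁ sin φ₂ ) = atan2(0.343675, 0.715259) = 25.664°.
λ₂ = λ₁ + Δλ = -50.318°.

latitude -12.154°, longitude -50.318°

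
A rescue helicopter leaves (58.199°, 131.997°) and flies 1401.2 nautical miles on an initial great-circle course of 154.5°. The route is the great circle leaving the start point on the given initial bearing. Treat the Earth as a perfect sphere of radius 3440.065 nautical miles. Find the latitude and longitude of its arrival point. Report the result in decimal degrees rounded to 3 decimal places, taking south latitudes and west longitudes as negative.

Central angle δ = d/R = 0.407318 rad.
With φ₁ = 58.199° = 1.015764 rad and θ = 154.5° = 2.696534 rad:
Applying the spherical law of cosines for sides, sin φ₂ = sin φ₁ cos δ + cos φ₁ sin δ cos θ = 0.591929, so φ₂ = 36.294°.
Δλ = atan2( sin θ sin δ cos φ₁ , cos δ − sin φ₁ sin φ₂ ) = atan2(0.089873, 0.415116) = 0.213210 rad = 12.216°.
Hence λ₂ = 131.997° + 12.216° = 144.213°.

latitude 36.294°, longitude 144.213°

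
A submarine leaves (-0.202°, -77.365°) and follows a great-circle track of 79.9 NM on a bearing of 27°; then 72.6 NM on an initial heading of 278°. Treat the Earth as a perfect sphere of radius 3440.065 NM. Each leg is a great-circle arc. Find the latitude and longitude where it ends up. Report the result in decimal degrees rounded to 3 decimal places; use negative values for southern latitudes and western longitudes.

Apply the spherical direct solution leg by leg, carrying full precision between legs.
Leg 1: from (-0.202°, -77.365°), δ = 79.9/3440.065 = 0.023226 rad, θ = 27° → φ = 0.984°, λ = -76.761°.
Leg 2: from (0.984°, -76.761°), δ = 72.6/3440.065 = 0.021104 rad, θ = 278° → φ = 1.152°, λ = -77.958°.

latitude 1.152°, longitude -77.958°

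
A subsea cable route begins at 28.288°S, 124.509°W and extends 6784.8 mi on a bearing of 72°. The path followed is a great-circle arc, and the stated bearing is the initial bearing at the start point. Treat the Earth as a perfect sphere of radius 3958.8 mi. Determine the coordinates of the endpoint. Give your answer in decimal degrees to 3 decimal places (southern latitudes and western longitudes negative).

latitude 19.688°, longitude -35.690°

The arc subtends δ = 6784.8/3958.8 = 1.713853 rad at the centre.
With φ₁ = -28.288° = -0.493719 rad and θ = 72° = 1.256637 rad:
sin φ₂ = sin φ₁ cos δ + cos φ₁ sin δ cos θ = (-0.473904)(-0.142569) + (0.880577)(0.989785)(0.309017) = 0.336897
φ₂ = asin(0.336897) = 0.343620 rad = 19.688°.
Δλ = atan2( sin θ sin δ cos φ₁ , cos δ − sin φ₁ sin φ₂ ) = atan2(0.828923, 0.017088) = 1.550184 rad = 88.819°.
λ₂ = -124.509° + 88.819° = -35.690°.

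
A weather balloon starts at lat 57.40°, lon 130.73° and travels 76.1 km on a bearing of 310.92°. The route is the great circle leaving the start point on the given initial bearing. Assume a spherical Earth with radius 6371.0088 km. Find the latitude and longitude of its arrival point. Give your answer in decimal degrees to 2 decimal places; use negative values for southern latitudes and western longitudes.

latitude 57.84°, longitude 129.76°

δ = 76.1/6371.0088 = 0.011945 rad (0.6844°).
With φ₁ = 57.40° = 1.001819 rad and θ = 310.92° = 5.426578 rad:
Applying the spherical law of cosines for sides, sin φ₂ = sin φ₁ cos δ + cos φ₁ sin δ cos θ = 0.846607, so φ₂ = 57.84°.
For the longitude increment, Δλ = atan2( sin θ sin δ cos φ₁, cos δ − sin φ₁ sin φ₂ ) = atan2(-0.004863, 0.286702) = -0.97°.
λ₂ = 130.73° + -0.97° = 129.76°.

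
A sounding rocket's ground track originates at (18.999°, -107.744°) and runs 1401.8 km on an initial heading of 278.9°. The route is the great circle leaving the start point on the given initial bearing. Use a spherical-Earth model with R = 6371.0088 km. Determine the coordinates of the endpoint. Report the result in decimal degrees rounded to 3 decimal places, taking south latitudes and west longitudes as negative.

δ = 1401.8/6371.0088 = 0.220028 rad (12.6067°).
Converting: φ₁ = 0.331595 rad, θ = 4.867723 rad.
Applying the spherical law of cosines for sides, sin φ₂ = sin φ₁ cos δ + cos φ₁ sin δ cos θ = 0.349630, so φ₂ = 20.465°.
For the longitude increment, Δλ = atan2( sin θ sin δ cos φ₁, cos δ − sin φ₁ sin φ₂ ) = atan2(-0.203883, 0.862069) = -13.306°.
λ₂ = λ₁ + Δλ = -121.050°.

latitude 20.465°, longitude -121.050°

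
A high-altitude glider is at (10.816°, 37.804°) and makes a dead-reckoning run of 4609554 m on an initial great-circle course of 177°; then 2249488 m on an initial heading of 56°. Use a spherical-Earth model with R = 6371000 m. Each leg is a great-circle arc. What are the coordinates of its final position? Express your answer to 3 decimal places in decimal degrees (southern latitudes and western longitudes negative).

latitude -18.112°, longitude 57.665°

Apply the spherical direct solution leg by leg, carrying full precision between legs.
Leg 1: from (10.816°, 37.804°), δ = 4609554/6371000 = 0.723521 rad, θ = 177° → φ = -30.579°, λ = 40.110°.
Leg 2: from (-30.579°, 40.110°), δ = 2249488/6371000 = 0.353082 rad, θ = 56° → φ = -18.112°, λ = 57.665°.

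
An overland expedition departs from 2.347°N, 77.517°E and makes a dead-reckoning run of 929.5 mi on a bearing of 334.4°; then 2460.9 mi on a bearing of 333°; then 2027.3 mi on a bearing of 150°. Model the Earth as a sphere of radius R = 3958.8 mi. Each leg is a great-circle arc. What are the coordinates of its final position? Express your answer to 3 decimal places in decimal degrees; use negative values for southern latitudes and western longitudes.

latitude 18.298°, longitude 64.617°

Apply the spherical direct solution leg by leg, carrying full precision between legs.
Leg 1: from (2.347°, 77.517°), δ = 929.5/3958.8 = 0.234793 rad, θ = 334.4° → φ = 14.445°, λ = 71.559°.
Leg 2: from (14.445°, 71.559°), δ = 2460.9/3958.8 = 0.621628 rad, θ = 333° → φ = 44.852°, λ = 49.662°.
Leg 3: from (44.852°, 49.662°), δ = 2027.3/3958.8 = 0.512100 rad, θ = 150° → φ = 18.298°, λ = 64.617°.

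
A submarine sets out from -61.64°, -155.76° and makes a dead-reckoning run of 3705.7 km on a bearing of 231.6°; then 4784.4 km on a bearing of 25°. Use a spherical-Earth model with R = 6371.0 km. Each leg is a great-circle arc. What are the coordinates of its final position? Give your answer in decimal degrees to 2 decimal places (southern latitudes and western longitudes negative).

latitude -22.53°, longitude 145.08°

Apply the spherical direct solution leg by leg, carrying full precision between legs.
Leg 1: from (-61.64°, -155.76°), δ = 3705.7/6371 = 0.581651 rad, θ = 231.6° → φ = -63.82°, λ = 126.88°.
Leg 2: from (-63.82°, 126.88°), δ = 4784.4/6371 = 0.750965 rad, θ = 25° → φ = -22.53°, λ = 145.08°.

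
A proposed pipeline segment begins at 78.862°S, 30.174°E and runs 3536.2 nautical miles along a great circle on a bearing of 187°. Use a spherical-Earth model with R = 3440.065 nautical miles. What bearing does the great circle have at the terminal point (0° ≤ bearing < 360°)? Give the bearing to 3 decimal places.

Angular distance δ = d/R = 3536.2 / 3440.065 = 1.027946 rad.
Start latitude φ₁ = -1.376402 rad; initial bearing θ = 3.263766 rad.
sin φ₂ = sin φ₁ cos δ + cos φ₁ sin δ cos θ = (-0.981165)(0.516579) + (0.193173)(0.856240)(-0.992546) = -0.671018
φ₂ = asin(-0.671018) = -0.735581 rad = -42.146°.
Δλ = atan2( sin θ sin δ cos φ₁ , cos δ − sin φ₁ sin φ₂ ) = atan2(-0.020157, -0.141801) = -3.000385 rad = -171.909°.
Hence λ₂ = 30.174° + -171.909° = -141.735°.
The forward bearing on arrival equals the back-azimuth from the destination plus 180°.
Back-azimuth from P₂ (-42.146°, -141.735°) to P₁ (-78.862°, 30.174°), with Δλ' = λ₁ − λ₂ = 171.909°: atan2( sin Δλ' cos φ₁ , cos φ₂ sin φ₁ − sin φ₂ cos φ₁ cos Δλ' ) = 178.180°.
Final bearing = (178.180° + 180°) mod 360° = 358.180°.

final bearing 358.180°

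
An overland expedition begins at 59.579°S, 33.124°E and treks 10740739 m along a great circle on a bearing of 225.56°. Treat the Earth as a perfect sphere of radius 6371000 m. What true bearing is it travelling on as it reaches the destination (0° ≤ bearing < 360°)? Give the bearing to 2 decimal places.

final bearing 338.06°

Central angle δ = d/R = 1.685880 rad.
Start latitude φ₁ = -1.039850 rad; initial bearing θ = 3.936765 rad.
sin φ₂ = sin φ₁ cos δ + cos φ₁ sin δ cos θ = (-0.862328)(-0.114829) + (0.506350)(0.993385)(-0.700162) = -0.253161
φ₂ = asin(-0.253161) = -0.255946 rad = -14.665°.
For the longitude increment, Δλ = atan2( sin θ sin δ cos φ₁, cos δ − sin φ₁ sin φ₂ ) = atan2(-0.359134, -0.333137) = -132.849°.
λ₂ = λ₁ + Δλ = -99.725°.
The forward bearing on arrival equals the back-azimuth from the destination plus 180°.
Back-azimuth from P₂ (-14.66°, -99.73°) to P₁ (-59.58°, 33.12°), with Δλ' = λ₁ − λ₂ = 132.85°: atan2( sin Δλ' cos φ₁ , cos φ₂ sin φ₁ − sin φ₂ cos φ₁ cos Δλ' ) = 158.06°.
Final bearing = (158.06° + 180°) mod 360° = 338.06°.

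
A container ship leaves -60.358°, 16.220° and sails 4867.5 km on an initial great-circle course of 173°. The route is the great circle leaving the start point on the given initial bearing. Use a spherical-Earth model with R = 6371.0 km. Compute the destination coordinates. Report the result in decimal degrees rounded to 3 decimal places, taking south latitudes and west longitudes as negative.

latitude -75.281°, longitude 176.840°

δ = 4867.5/6371 = 0.764009 rad (43.7745°).
Converting: φ₁ = -1.053446 rad, θ = 3.019420 rad.
Destination latitude: φ₂ = arcsin( sin φ₁ cos δ + cos φ₁ sin δ cos θ ) = arcsin(-0.967183) = -75.281°.
For the longitude increment, Δλ = atan2( sin θ sin δ cos φ₁, cos δ − sin φ₁ sin φ₂ ) = atan2(0.041699, -0.118542) = 160.620°.
λ₂ = λ₁ + Δλ = 176.840°.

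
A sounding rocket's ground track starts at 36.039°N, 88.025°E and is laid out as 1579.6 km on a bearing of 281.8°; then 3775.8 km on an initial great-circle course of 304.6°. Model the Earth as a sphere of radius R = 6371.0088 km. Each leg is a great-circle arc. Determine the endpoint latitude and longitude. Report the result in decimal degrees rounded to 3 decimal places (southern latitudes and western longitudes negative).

Apply the spherical direct solution leg by leg, carrying full precision between legs.
Leg 1: from (36.039°, 88.025°), δ = 1579.6/6371.0088 = 0.247936 rad, θ = 281.8° → φ = 37.656°, λ = 70.362°.
Leg 2: from (37.656°, 70.362°), δ = 3775.8/6371.0088 = 0.592653 rad, θ = 304.6° → φ = 49.274°, λ = 25.556°.

latitude 49.274°, longitude 25.556°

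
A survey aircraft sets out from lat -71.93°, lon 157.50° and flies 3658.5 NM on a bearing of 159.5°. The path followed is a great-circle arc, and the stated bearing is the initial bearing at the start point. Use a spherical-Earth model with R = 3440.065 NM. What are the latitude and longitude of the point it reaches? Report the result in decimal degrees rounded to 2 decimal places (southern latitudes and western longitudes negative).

latitude -45.71°, longitude -48.50°

δ = 3658.5/3440.065 = 1.063497 rad (60.9339°).
With φ₁ = -71.93° = -1.255415 rad and θ = 159.5° = 2.783800 rad:
sin φ₂ = sin φ₁ cos δ + cos φ₁ sin δ cos θ = (-0.950678)(0.485818) + (0.310179)(0.874060)(-0.936672) = -0.715802
φ₂ = asin(-0.715802) = -0.797773 rad = -45.71°.
Then Δλ = atan2(0.094946, -0.194680) = 2.687829 rad, from sin θ sin δ cos φ₁ over cos δ − sin φ₁ sin φ₂.
λ₂ = 157.50° + 154.00° = 311.50°, normalized to (−180°, 180°] → -48.50°.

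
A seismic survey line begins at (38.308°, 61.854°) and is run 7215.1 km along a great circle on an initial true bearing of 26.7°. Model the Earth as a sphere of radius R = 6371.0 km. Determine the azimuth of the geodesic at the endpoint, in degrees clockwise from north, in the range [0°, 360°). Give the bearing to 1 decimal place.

Angular distance δ = d/R = 7215.1 / 6371 = 1.132491 rad.
Start latitude φ₁ = 0.668601 rad; initial bearing θ = 0.466003 rad.
Destination latitude: φ₂ = arcsin( sin φ₁ cos δ + cos φ₁ sin δ cos θ ) = arcsin(0.897838) = 63.875°.
Then Δλ = atan2(0.319248, -0.132154) = 1.963274 rad, from sin θ sin δ cos φ₁ over cos δ − sin φ₁ sin φ₂.
λ₂ = 61.854° + 112.487° = 174.341°.
The forward bearing on arrival equals the back-azimuth from the destination plus 180°.
Back-azimuth from P₂ (63.9°, 174.3°) to P₁ (38.3°, 61.9°), with Δλ' = λ₁ − λ₂ = -112.5°: atan2( sin Δλ' cos φ₁ , cos φ₂ sin φ₁ − sin φ₂ cos φ₁ cos Δλ' ) = 306.8°.
Final bearing = (306.8° + 180°) mod 360° = 126.8°.

final bearing 126.8°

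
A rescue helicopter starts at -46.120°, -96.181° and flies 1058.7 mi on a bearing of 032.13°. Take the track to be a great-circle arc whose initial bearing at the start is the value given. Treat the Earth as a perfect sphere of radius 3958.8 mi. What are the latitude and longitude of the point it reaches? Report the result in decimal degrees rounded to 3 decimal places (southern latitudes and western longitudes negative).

δ = 1058.7/3958.8 = 0.267430 rad (15.3226°).
Start latitude φ₁ = -0.804946 rad; initial bearing θ = 0.560774 rad.
Destination latitude: φ₂ = arcsin( sin φ₁ cos δ + cos φ₁ sin δ cos θ ) = arcsin(-0.540057) = -32.688°.
Then Δλ = atan2(0.097416, 0.575184) = 0.167773 rad, from sin θ sin δ cos φ₁ over cos δ − sin φ₁ sin φ₂.
Hence λ₂ = -96.181° + 9.613° = -86.568°.

latitude -32.688°, longitude -86.568°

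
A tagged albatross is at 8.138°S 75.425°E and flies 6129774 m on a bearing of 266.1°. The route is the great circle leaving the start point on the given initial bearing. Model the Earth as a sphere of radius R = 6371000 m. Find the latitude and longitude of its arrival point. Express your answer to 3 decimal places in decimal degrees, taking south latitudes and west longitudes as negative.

latitude -7.827°, longitude 19.713°

The arc subtends δ = 6129774/6371000 = 0.962137 rad at the centre.
Converting: φ₁ = -0.142035 rad, θ = 4.644321 rad.
Destination latitude: φ₂ = arcsin( sin φ₁ cos δ + cos φ₁ sin δ cos θ ) = arcsin(-0.136177) = -7.827°.
For the longitude increment, Δλ = atan2( sin θ sin δ cos φ₁, cos δ − sin φ₁ sin φ₂ ) = atan2(-0.810273, 0.552491) = -55.712°.
Hence λ₂ = 75.425° + -55.712° = 19.713°.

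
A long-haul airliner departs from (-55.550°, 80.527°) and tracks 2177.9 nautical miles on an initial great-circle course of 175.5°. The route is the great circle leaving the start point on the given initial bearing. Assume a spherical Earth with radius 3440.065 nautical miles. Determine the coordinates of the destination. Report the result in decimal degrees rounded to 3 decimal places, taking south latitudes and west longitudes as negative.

Angular distance δ = d/R = 2177.9 / 3440.065 = 0.633099 rad.
Converting: φ₁ = -0.969530 rad, θ = 3.063053 rad.
sin φ₂ = sin φ₁ cos δ + cos φ₁ sin δ cos θ = (-0.824620)(0.806198) + (0.565687)(0.591646)(-0.996917) = -0.998462
φ₂ = asin(-0.998462) = -1.515321 rad = -86.822°.
Δλ = atan2( sin θ sin δ cos φ₁ , cos δ − sin φ₁ sin φ₂ ) = atan2(0.026259, -0.017153) = 2.149443 rad = 123.154°.
λ₂ = 80.527° + 123.154° = 203.681°, normalized to (−180°, 180°] → -156.319°.

latitude -86.822°, longitude -156.319°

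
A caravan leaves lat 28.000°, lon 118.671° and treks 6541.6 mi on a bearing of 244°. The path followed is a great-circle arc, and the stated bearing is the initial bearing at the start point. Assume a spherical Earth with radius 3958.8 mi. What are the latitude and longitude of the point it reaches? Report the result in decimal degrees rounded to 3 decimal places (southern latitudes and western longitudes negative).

Angular distance δ = d/R = 6541.6 / 3958.8 = 1.652420 rad.
Start latitude φ₁ = 0.488692 rad; initial bearing θ = 4.258603 rad.
Applying the spherical law of cosines for sides, sin φ₂ = sin φ₁ cos δ + cos φ₁ sin δ cos θ = -0.424048, so φ₂ = -25.090°.
Then Δλ = atan2(-0.790946, 0.117545) = -1.423263 rad, from sin θ sin δ cos φ₁ over cos δ − sin φ₁ sin φ₂.
λ₂ = λ₁ + Δλ = 37.124°.

latitude -25.090°, longitude 37.124°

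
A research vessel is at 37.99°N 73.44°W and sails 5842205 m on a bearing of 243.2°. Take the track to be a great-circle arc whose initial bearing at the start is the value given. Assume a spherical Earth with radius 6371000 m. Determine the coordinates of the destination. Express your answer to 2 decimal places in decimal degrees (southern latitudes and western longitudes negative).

Central angle δ = d/R = 0.917000 rad.
With φ₁ = 37.99° = 0.663051 rad and θ = 243.2° = 4.244641 rad:
Destination latitude: φ₂ = arcsin( sin φ₁ cos δ + cos φ₁ sin δ cos θ ) = arcsin(0.092299) = 5.30°.
Δλ = atan2( sin θ sin δ cos φ₁ , cos δ − sin φ₁ sin φ₂ ) = atan2(-0.558395, 0.551392) = -0.791708 rad = -45.36°.
Hence λ₂ = -73.44° + -45.36° = -118.80°.

latitude 5.30°, longitude -118.80°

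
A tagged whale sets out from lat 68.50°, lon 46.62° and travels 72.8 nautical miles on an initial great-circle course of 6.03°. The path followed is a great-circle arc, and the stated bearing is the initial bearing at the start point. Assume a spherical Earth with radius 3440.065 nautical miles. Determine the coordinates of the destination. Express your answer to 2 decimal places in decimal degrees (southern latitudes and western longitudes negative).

δ = 72.8/3440.065 = 0.021162 rad (1.2125°).
Converting: φ₁ = 1.195551 rad, θ = 0.105243 rad.
Destination latitude: φ₂ = arcsin( sin φ₁ cos δ + cos φ₁ sin δ cos θ ) = arcsin(0.937922) = 69.71°.
Then Δλ = atan2(0.000815, 0.127117) = 0.006409 rad, from sin θ sin δ cos φ₁ over cos δ − sin φ₁ sin φ₂.
λ₂ = λ₁ + Δλ = 46.99°.

latitude 69.71°, longitude 46.99°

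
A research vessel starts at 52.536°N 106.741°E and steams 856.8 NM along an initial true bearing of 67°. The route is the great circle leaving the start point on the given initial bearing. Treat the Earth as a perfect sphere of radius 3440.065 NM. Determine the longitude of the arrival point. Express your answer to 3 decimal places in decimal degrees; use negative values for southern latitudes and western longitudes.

Angular distance δ = d/R = 856.8 / 3440.065 = 0.249065 rad.
With φ₁ = 52.536° = 0.916926 rad and θ = 67° = 1.169371 rad:
Applying the spherical law of cosines for sides, sin φ₂ = sin φ₁ cos δ + cos φ₁ sin δ cos θ = 0.827828, so φ₂ = 55.876°.
Δλ = atan2( sin θ sin δ cos φ₁ , cos δ − sin φ₁ sin φ₂ ) = atan2(0.138016, 0.312067) = 0.416404 rad = 23.858°.
λ₂ = 106.741° + 23.858° = 130.599°.

longitude 130.599°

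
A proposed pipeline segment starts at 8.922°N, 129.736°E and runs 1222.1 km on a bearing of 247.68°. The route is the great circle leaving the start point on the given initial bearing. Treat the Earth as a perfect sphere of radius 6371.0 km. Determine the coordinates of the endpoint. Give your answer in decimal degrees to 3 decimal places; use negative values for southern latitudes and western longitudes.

latitude 4.630°, longitude 119.544°

Central angle δ = d/R = 0.191822 rad.
Converting: φ₁ = 0.155718 rad, θ = 4.322831 rad.
sin φ₂ = sin φ₁ cos δ + cos φ₁ sin δ cos θ = (0.155090)(0.981658) + (0.987900)(0.190648)(-0.379779) = 0.080717
φ₂ = asin(0.080717) = 0.080805 rad = 4.630°.
Δλ = atan2( sin θ sin δ cos φ₁ , cos δ − sin φ₁ sin φ₂ ) = atan2(-0.174230, 0.969140) = -0.177878 rad = -10.192°.
Hence λ₂ = 129.736° + -10.192° = 119.544°.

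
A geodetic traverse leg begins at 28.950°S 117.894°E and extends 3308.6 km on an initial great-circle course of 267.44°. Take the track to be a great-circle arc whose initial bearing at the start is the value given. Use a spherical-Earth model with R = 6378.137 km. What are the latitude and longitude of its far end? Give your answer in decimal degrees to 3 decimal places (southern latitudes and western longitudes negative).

δ = 3308.6/6378.137 = 0.518741 rad (29.7217°).
Converting: φ₁ = -0.505273 rad, θ = 4.667709 rad.
Destination latitude: φ₂ = arcsin( sin φ₁ cos δ + cos φ₁ sin δ cos θ ) = arcsin(-0.439745) = -26.088°.
For the longitude increment, Δλ = atan2( sin θ sin δ cos φ₁, cos δ − sin φ₁ sin φ₂ ) = atan2(-0.433402, 0.655587) = -33.468°.
Hence λ₂ = 117.894° + -33.468° = 84.426°.

latitude -26.088°, longitude 84.426°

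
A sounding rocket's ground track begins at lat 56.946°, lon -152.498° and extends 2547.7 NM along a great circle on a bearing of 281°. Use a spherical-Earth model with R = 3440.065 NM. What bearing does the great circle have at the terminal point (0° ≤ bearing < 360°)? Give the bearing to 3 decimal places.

final bearing 227.610°

Angular distance δ = d/R = 2547.7 / 3440.065 = 0.740596 rad.
With φ₁ = 56.946° = 0.993895 rad and θ = 281° = 4.904375 rad:
Destination latitude: φ₂ = arcsin( sin φ₁ cos δ + cos φ₁ sin δ cos θ ) = arcsin(0.688836) = 43.538°.
Then Δλ = atan2(-0.361255, 0.160713) = -1.152212 rad, from sin θ sin δ cos φ₁ over cos δ − sin φ₁ sin φ₂.
λ₂ = -152.498° + -66.017° = -218.515°, normalized to (−180°, 180°] → 141.485°.
The forward bearing on arrival equals the back-azimuth from the destination plus 180°.
Back-azimuth from P₂ (43.538°, 141.485°) to P₁ (56.946°, -152.498°), with Δλ' = λ₁ − λ₂ = -293.983°: atan2( sin Δλ' cos φ₁ , cos φ₂ sin φ₁ − sin φ₂ cos φ₁ cos Δλ' ) = 47.610°.
Final bearing = (47.610° + 180°) mod 360° = 227.610°.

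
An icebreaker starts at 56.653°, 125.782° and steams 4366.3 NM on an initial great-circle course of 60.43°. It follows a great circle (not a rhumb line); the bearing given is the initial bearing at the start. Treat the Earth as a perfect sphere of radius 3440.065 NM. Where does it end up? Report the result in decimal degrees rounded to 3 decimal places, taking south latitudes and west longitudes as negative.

Angular distance δ = d/R = 4366.3 / 3440.065 = 1.269249 rad.
Start latitude φ₁ = 0.988781 rad; initial bearing θ = 1.054702 rad.
Applying the spherical law of cosines for sides, sin φ₂ = sin φ₁ cos δ + cos φ₁ sin δ cos θ = 0.507132, so φ₂ = 30.473°.
For the longitude increment, Δλ = atan2( sin θ sin δ cos φ₁, cos δ − sin φ₁ sin φ₂ ) = atan2(0.456537, -0.126639) = 105.503°.
λ₂ = 125.782° + 105.503° = 231.285°, normalized to (−180°, 180°] → -128.715°.

latitude 30.473°, longitude -128.715°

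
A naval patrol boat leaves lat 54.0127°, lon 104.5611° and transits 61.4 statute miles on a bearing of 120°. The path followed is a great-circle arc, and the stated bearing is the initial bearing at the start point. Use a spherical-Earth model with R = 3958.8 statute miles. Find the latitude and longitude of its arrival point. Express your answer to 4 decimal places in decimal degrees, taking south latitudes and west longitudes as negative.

The arc subtends δ = 61.4/3958.8 = 0.015510 rad at the centre.
With φ₁ = 54.0127° = 0.942699 rad and θ = 120° = 2.094395 rad:
Destination latitude: φ₂ = arcsin( sin φ₁ cos δ + cos φ₁ sin δ cos θ ) = arcsin(0.804493) = 53.5614°.
For the longitude increment, Δλ = atan2( sin θ sin δ cos φ₁, cos δ − sin φ₁ sin φ₂ ) = atan2(0.007892, 0.348926) = 1.2957°.
λ₂ = 104.5611° + 1.2957° = 105.8568°.

latitude 53.5614°, longitude 105.8568°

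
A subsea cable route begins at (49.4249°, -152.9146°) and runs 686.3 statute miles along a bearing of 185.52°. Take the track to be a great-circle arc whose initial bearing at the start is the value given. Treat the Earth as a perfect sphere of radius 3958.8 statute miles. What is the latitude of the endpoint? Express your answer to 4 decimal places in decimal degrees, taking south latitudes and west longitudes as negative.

latitude 39.5307°

δ = 686.3/3958.8 = 0.173361 rad (9.9328°).
With φ₁ = 49.4249° = 0.862627 rad and θ = 185.52° = 3.237935 rad:
Destination latitude: φ₂ = arcsin( sin φ₁ cos δ + cos φ₁ sin δ cos θ ) = arcsin(0.636492) = 39.5307°.
Then Δλ = atan2(-0.010793, 0.501561) = -0.021515 rad, from sin θ sin δ cos φ₁ over cos δ − sin φ₁ sin φ₂.
Hence λ₂ = -152.9146° + -1.2327° = -154.1473°.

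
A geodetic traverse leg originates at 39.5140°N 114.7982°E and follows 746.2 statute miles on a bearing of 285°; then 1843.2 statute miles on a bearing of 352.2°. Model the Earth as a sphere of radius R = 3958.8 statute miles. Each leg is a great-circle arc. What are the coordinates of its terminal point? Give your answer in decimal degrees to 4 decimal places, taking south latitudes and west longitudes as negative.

latitude 67.6863°, longitude 91.5825°

Apply the spherical direct solution leg by leg, carrying full precision between legs.
Leg 1: from (39.5140°, 114.7982°), δ = 746.2/3958.8 = 0.188491 rad, θ = 285° → φ = 41.4840°, λ = 100.8172°.
Leg 2: from (41.4840°, 100.8172°), δ = 1843.2/3958.8 = 0.465596 rad, θ = 352.2° → φ = 67.6863°, λ = 91.5825°.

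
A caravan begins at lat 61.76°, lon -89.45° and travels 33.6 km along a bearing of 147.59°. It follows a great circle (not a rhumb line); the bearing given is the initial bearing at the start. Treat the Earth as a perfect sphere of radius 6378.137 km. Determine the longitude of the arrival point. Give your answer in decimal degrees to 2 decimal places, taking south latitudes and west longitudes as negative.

longitude -89.11°

δ = 33.6/6378.137 = 0.005268 rad (0.3018°).
Start latitude φ₁ = 1.077915 rad; initial bearing θ = 2.575931 rad.
sin φ₂ = sin φ₁ cos δ + cos φ₁ sin δ cos θ = (0.880973)(0.999986) + (0.473166)(0.005268)(-0.844234) = 0.878857
φ₂ = asin(0.878857) = 1.073461 rad = 61.50°.
For the longitude increment, Δλ = atan2( sin θ sin δ cos φ₁, cos δ − sin φ₁ sin φ₂ ) = atan2(0.001336, 0.225737) = 0.34°.
Hence λ₂ = -89.45° + 0.34° = -89.11°.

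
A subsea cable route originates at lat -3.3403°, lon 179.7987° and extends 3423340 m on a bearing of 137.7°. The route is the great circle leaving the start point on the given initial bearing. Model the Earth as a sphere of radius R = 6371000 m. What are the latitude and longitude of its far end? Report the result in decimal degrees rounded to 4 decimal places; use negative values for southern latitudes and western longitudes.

The arc subtends δ = 3423340/6371000 = 0.537332 rad at the centre.
Converting: φ₁ = -0.058299 rad, θ = 2.403318 rad.
Destination latitude: φ₂ = arcsin( sin φ₁ cos δ + cos φ₁ sin δ cos θ ) = arcsin(-0.427989) = -25.3400°.
Then Δλ = atan2(0.343893, 0.834140) = 0.391041 rad, from sin θ sin δ cos φ₁ over cos δ − sin φ₁ sin φ₂.
λ₂ = 179.7987° + 22.4050° = 202.2037°, normalized to (−180°, 180°] → -157.7963°.

latitude -25.3400°, longitude -157.7963°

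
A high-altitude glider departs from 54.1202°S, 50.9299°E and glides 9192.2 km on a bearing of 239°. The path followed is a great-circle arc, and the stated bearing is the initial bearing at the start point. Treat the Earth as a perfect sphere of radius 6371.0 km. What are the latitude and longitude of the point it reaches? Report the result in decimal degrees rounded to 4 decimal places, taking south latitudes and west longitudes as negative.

latitude -23.7533°, longitude -60.8152°

The arc subtends δ = 9192.2/6371 = 1.442819 rad at the centre.
Start latitude φ₁ = -0.944576 rad; initial bearing θ = 4.171337 rad.
sin φ₂ = sin φ₁ cos δ + cos φ₁ sin δ cos θ = (-0.810248)(0.127628) + (0.586087)(0.991822)(-0.515038) = -0.402799
φ₂ = asin(-0.402799) = -0.414573 rad = -23.7533°.
For the longitude increment, Δλ = atan2( sin θ sin δ cos φ₁, cos δ − sin φ₁ sin φ₂ ) = atan2(-0.498266, -0.198739) = -111.7451°.
Hence λ₂ = 50.9299° + -111.7451° = -60.8152°.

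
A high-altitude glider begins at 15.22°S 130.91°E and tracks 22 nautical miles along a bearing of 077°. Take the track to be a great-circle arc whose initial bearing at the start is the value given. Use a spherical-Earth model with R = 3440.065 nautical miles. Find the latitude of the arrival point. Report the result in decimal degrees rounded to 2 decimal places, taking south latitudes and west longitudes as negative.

latitude -15.14°

δ = 22/3440.065 = 0.006395 rad (0.3664°).
With φ₁ = -15.22° = -0.265639 rad and θ = 77° = 1.343904 rad:
Destination latitude: φ₂ = arcsin( sin φ₁ cos δ + cos φ₁ sin δ cos θ ) = arcsin(-0.261133) = -15.14°.
Then Δλ = atan2(0.006013, 0.931425) = 0.006455 rad, from sin θ sin δ cos φ₁ over cos δ − sin φ₁ sin φ₂.
λ₂ = λ₁ + Δλ = 131.28°.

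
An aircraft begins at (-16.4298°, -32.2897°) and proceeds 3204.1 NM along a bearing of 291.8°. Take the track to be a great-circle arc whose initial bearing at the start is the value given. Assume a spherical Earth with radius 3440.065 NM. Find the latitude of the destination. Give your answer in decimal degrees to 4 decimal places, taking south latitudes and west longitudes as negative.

latitude 6.7229°

The arc subtends δ = 3204.1/3440.065 = 0.931407 rad at the centre.
Start latitude φ₁ = -0.286754 rad; initial bearing θ = 5.092871 rad.
sin φ₂ = sin φ₁ cos δ + cos φ₁ sin δ cos θ = (-0.282840)(0.596706) + (0.959167)(0.802460)(0.371368) = 0.117067
φ₂ = asin(0.117067) = 0.117336 rad = 6.7229°.
Then Δλ = atan2(-0.714649, 0.629817) = -0.848412 rad, from sin θ sin δ cos φ₁ over cos δ − sin φ₁ sin φ₂.
λ₂ = λ₁ + Δλ = -80.9001°.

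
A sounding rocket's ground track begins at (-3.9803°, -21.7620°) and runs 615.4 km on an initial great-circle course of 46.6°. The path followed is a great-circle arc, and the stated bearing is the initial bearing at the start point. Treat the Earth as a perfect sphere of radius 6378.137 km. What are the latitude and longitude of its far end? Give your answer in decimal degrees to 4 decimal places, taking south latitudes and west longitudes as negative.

Central angle δ = d/R = 0.096486 rad.
Converting: φ₁ = -0.069469 rad, θ = 0.813323 rad.
Destination latitude: φ₂ = arcsin( sin φ₁ cos δ + cos φ₁ sin δ cos θ ) = arcsin(-0.003059) = -0.1753°.
For the longitude increment, Δλ = atan2( sin θ sin δ cos φ₁, cos δ − sin φ₁ sin φ₂ ) = atan2(0.069827, 0.995137) = 4.0137°.
λ₂ = λ₁ + Δλ = -17.7483°.

latitude -0.1753°, longitude -17.7483°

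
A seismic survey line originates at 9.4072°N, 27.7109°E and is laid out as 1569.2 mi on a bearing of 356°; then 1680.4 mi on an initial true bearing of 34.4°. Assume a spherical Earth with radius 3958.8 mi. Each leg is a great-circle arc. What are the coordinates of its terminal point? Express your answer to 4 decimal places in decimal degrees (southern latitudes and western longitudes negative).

Apply the spherical direct solution leg by leg, carrying full precision between legs.
Leg 1: from (9.4072°, 27.7109°), δ = 1569.2/3958.8 = 0.396383 rad, θ = 356° → φ = 32.0555°, λ = 25.8899°.
Leg 2: from (32.0555°, 25.8899°), δ = 1680.4/3958.8 = 0.424472 rad, θ = 34.4° → φ = 50.5019°, λ = 47.3475°.

latitude 50.5019°, longitude 47.3475°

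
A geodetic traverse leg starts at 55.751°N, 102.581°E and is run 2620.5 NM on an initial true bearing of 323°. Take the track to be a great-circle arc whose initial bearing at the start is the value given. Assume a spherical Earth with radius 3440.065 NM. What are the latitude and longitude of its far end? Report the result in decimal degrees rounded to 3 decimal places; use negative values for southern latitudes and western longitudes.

δ = 2620.5/3440.065 = 0.761759 rad (43.6456°).
With φ₁ = 55.751° = 0.973039 rad and θ = 323° = 5.637413 rad:
Applying the spherical law of cosines for sides, sin φ₂ = sin φ₁ cos δ + cos φ₁ sin δ cos θ = 0.908365, so φ₂ = 65.280°.
Then Δλ = atan2(-0.233766, -0.027231) = -1.686761 rad, from sin θ sin δ cos φ₁ over cos δ − sin φ₁ sin φ₂.
Hence λ₂ = 102.581° + -96.644° = 5.937°.

latitude 65.280°, longitude 5.937°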